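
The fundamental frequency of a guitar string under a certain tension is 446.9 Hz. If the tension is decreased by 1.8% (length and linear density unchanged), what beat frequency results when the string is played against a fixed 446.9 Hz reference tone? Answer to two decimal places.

For a string, f ∝ √T, so the new frequency is 446.9·√0.982 = 442.8596 Hz.
f_beat = |442.8596 − 446.9| = 4.04 Hz.

4.04 Hz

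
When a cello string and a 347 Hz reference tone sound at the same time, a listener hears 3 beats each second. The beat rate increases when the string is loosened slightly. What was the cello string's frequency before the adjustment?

|f − 347| = 3, so the cello string was at either 344 Hz or 350 Hz.
Reducing tension lowers a string's frequency; the adjustment lowers the cello string's frequency.
The beat rate rose, so the adjustment moved the cello string further from 347 Hz — it was already below the reference.

344 Hz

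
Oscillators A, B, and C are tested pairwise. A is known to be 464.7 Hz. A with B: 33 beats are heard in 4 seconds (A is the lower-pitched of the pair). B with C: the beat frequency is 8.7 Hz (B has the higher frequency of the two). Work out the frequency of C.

A–B: Beat frequency = 33/4 = 8.25 Hz.
B is above A, so f_B = 464.7 + 8.25 = 472.95 Hz.
C is below B, so f_C = 472.95 − 8.7 = 464.25 Hz.

464.25 Hz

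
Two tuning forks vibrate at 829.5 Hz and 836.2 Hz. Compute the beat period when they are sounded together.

0.149 s

f_beat = |829.5 − 836.2| = 6.7 Hz.
Beat period T = 1 / f_beat = 1 / 6.7 s.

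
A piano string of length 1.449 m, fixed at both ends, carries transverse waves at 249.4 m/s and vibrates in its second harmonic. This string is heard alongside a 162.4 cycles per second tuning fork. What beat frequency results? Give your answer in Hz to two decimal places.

For a string fixed at both ends, f_n = n·v/(2L) = 2·249.4/(2·1.449) = 172.1187 Hz.
f_beat = |172.1187 − 162.4| = 9.72 Hz.

9.72 Hz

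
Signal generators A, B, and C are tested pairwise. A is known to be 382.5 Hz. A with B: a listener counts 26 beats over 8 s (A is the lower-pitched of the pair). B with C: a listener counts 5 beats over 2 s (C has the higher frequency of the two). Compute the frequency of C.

388.25 Hz

A–B: Beat frequency = 26/8 = 3.25 Hz.
B is above A, so f_B = 382.5 + 3.25 = 385.75 Hz.
B–C: Beat frequency = 5/2 = 2.5 Hz.
C is above B, so f_C = 385.75 + 2.5 = 388.25 Hz.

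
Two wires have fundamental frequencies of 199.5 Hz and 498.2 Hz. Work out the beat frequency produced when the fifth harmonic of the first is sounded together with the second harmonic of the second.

1.1 Hz

Fifth harmonic of the first: 5·199.5 = 997.5 Hz.
Second harmonic of the second: 2·498.2 = 996.4 Hz.
f_beat = |997.5 − 996.4| = 1.1 Hz.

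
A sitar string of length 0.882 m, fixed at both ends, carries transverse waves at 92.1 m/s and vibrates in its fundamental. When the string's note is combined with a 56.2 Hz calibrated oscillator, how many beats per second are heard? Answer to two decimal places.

3.99 Hz

For a string fixed at both ends, f_n = n·v/(2L) = 1·92.1/(2·0.882) = 52.2109 Hz.
f_beat = |52.2109 − 56.2| = 3.99 Hz.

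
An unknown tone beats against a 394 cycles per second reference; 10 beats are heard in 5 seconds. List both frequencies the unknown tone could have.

392 Hz or 396 Hz

Beat frequency = 10/5 = 2 Hz.
|f − 394| = 2, so f = 394 ± 2.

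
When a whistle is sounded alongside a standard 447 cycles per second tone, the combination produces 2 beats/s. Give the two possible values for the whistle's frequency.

445 Hz or 449 Hz

|f − 447| = 2, so f = 447 ± 2.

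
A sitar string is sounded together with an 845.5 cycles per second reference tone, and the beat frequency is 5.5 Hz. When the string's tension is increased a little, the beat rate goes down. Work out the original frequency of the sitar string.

|f − 845.5| = 5.5, so the sitar string was at either 840 Hz or 851 Hz.
Higher tension means higher frequency; the adjustment raises the sitar string's frequency.
The beat rate fell, so the adjustment moved the sitar string toward 845.5 Hz — it must have started below the reference.

840 Hz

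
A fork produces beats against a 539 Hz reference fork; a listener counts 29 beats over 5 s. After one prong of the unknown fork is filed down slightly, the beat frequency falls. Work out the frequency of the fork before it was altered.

533.2 Hz

Beat frequency = 29/5 = 5.8 Hz.
|f − 539| = 5.8, so the fork was at either 533.2 Hz or 544.8 Hz.
Filing a prong removes mass and raises the fork's frequency; the adjustment raises the fork's frequency.
The beat rate fell, so the adjustment moved the fork toward 539 Hz — it must have started below the reference.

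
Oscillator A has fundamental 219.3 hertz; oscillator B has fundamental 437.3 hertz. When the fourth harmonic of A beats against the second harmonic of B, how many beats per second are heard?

2.6 Hz

Fourth harmonic of the first: 4·219.3 = 877.2 Hz.
Second harmonic of the second: 2·437.3 = 874.6 Hz.
f_beat = |877.2 − 874.6| = 2.6 Hz.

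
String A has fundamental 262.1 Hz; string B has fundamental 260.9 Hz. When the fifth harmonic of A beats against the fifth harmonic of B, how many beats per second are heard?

Fifth harmonic of the first: 5·262.1 = 1310.5 Hz.
Fifth harmonic of the second: 5·260.9 = 1304.5 Hz.
f_beat = |1310.5 − 1304.5| = 6.0 Hz.

6.0 Hz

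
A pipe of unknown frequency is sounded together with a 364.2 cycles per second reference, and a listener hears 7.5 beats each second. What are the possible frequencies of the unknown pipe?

356.7 Hz or 371.7 Hz

|f − 364.2| = 7.5, so f = 364.2 ± 7.5.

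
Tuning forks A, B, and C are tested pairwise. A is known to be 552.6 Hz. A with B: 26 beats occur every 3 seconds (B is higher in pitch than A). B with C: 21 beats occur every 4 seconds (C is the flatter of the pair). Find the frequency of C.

556.0167 Hz

A–B: Beat frequency = 26/3 = 8.6667 Hz.
B is above A, so f_B = 552.6 + 8.6667 = 561.2667 Hz.
B–C: Beat frequency = 21/4 = 5.25 Hz.
C is below B, so f_C = 561.2667 − 5.25 = 556.0167 Hz.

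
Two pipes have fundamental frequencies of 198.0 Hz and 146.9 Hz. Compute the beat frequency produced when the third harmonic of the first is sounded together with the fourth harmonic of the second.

6.4 Hz

Third harmonic of the first: 3·198.0 = 594.0 Hz.
Fourth harmonic of the second: 4·146.9 = 587.6 Hz.
f_beat = |594.0 − 587.6| = 6.4 Hz.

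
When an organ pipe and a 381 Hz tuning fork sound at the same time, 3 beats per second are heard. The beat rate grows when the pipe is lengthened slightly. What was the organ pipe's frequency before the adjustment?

|f − 381| = 3, so the organ pipe was at either 378 Hz or 384 Hz.
A longer pipe has a lower fundamental; the adjustment lowers the organ pipe's frequency.
The beat rate rose, so the adjustment moved the organ pipe further from 381 Hz — it was already below the reference.

378 Hz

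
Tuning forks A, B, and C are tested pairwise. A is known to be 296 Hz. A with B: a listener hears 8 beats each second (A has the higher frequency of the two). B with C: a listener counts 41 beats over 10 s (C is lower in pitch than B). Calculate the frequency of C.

283.9 Hz

B is below A, so f_B = 296 − 8 = 288 Hz.
B–C: Beat frequency = 41/10 = 4.1 Hz.
C is below B, so f_C = 288 − 4.1 = 283.9 Hz.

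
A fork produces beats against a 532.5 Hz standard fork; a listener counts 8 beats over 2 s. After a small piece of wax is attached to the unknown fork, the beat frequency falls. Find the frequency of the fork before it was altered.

Beat frequency = 8/2 = 4 Hz.
|f − 532.5| = 4, so the fork was at either 528.5 Hz or 536.5 Hz.
Loading a fork with wax lowers its frequency; the adjustment lowers the fork's frequency.
The beat rate fell, so the adjustment moved the fork toward 532.5 Hz — it must have started above the reference.

536.5 Hz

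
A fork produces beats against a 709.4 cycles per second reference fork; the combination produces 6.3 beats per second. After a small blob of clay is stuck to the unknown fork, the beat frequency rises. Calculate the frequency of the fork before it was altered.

703.1 Hz

|f − 709.4| = 6.3, so the fork was at either 703.1 Hz or 715.7 Hz.
Adding mass to a fork lowers its frequency; the adjustment lowers the fork's frequency.
The beat rate rose, so the adjustment moved the fork further from 709.4 Hz — it was already below the reference.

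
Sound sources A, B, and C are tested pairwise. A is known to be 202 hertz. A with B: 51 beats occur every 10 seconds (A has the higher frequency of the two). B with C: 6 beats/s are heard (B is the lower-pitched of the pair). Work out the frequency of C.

A–B: Beat frequency = 51/10 = 5.1 Hz.
B is below A, so f_B = 202 − 5.1 = 196.9 Hz.
C is above B, so f_C = 196.9 + 6 = 202.9 Hz.

202.9 Hz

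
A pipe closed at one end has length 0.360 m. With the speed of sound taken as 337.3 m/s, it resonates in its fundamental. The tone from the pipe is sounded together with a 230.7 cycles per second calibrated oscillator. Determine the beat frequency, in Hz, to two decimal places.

3.54 Hz

Closed pipe (odd harmonics): f_n = n·v/(4L) = 1·337.3/(4·0.360) = 234.2361 Hz.
f_beat = |234.2361 − 230.7| = 3.54 Hz.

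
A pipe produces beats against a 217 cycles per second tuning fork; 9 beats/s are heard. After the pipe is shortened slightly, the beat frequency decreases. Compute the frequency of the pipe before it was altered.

208 Hz

|f − 217| = 9, so the pipe was at either 208 Hz or 226 Hz.
A shorter pipe has a higher fundamental; the adjustment raises the pipe's frequency.
The beat rate fell, so the adjustment moved the pipe toward 217 Hz — it must have started below the reference.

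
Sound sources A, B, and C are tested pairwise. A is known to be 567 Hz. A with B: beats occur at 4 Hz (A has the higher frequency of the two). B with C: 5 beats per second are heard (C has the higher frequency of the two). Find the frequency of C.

568 Hz

B is below A, so f_B = 567 − 4 = 563 Hz.
C is above B, so f_C = 563 + 5 = 568 Hz.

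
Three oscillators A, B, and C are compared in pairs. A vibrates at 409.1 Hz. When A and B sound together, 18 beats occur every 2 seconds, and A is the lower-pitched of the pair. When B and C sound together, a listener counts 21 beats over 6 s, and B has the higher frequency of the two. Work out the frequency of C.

414.6 Hz

A–B: Beat frequency = 18/2 = 9 Hz.
B is above A, so f_B = 409.1 + 9 = 418.1 Hz.
B–C: Beat frequency = 21/6 = 3.5 Hz.
C is below B, so f_C = 418.1 − 3.5 = 414.6 Hz.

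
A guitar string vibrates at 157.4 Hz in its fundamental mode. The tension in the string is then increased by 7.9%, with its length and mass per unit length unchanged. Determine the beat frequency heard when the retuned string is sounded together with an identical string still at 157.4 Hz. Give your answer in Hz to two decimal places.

6.10 Hz

For a string, f ∝ √T, so the new frequency is 157.4·√1.079 = 163.4991 Hz.
f_beat = |163.4991 − 157.4| = 6.10 Hz.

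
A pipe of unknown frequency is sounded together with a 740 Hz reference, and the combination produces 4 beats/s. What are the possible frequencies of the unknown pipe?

|f − 740| = 4, so f = 740 ± 4.

736 Hz or 744 Hz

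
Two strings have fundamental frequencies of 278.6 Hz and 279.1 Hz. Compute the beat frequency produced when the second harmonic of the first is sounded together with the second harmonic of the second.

Second harmonic of the first: 2·278.6 = 557.2 Hz.
Second harmonic of the second: 2·279.1 = 558.2 Hz.
f_beat = |557.2 − 558.2| = 1.0 Hz.

1.0 Hz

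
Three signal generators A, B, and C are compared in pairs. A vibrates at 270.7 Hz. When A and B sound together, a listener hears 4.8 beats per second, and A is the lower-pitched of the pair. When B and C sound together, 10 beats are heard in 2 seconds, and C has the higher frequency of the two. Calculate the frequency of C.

B is above A, so f_B = 270.7 + 4.8 = 275.5 Hz.
B–C: Beat frequency = 10/2 = 5 Hz.
C is above B, so f_C = 275.5 + 5 = 280.5 Hz.

280.5 Hz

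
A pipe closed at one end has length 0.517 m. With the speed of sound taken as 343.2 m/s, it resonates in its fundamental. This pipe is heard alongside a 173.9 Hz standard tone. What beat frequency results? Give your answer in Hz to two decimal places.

7.94 Hz

Closed pipe (odd harmonics): f_n = n·v/(4L) = 1·343.2/(4·0.517) = 165.9574 Hz.
f_beat = |165.9574 − 173.9| = 7.94 Hz.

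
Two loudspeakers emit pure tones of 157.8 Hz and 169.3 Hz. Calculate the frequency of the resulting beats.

11.5 Hz

Beats arise from superposition of two nearby frequencies; the beat rate is |f₁ − f₂|.
|157.8 − 169.3| = 11.5 Hz.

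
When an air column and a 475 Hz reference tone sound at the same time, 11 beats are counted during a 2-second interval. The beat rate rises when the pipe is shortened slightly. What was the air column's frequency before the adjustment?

480.5 Hz

Beat frequency = 11/2 = 5.5 Hz.
|f − 475| = 5.5, so the air column was at either 469.5 Hz or 480.5 Hz.
A shorter pipe has a higher fundamental; the adjustment raises the air column's frequency.
The beat rate rose, so the adjustment moved the air column further from 475 Hz — it was already above the reference.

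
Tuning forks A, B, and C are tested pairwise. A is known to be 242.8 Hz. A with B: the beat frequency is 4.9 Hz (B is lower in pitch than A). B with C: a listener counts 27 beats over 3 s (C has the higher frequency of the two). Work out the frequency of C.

B is below A, so f_B = 242.8 − 4.9 = 237.9 Hz.
B–C: Beat frequency = 27/3 = 9 Hz.
C is above B, so f_C = 237.9 + 9 = 246.9 Hz.

246.9 Hz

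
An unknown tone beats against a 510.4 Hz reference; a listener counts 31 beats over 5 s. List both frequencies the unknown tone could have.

504.2 Hz or 516.6 Hz

Beat frequency = 31/5 = 6.2 Hz.
|f − 510.4| = 6.2, so f = 510.4 ± 6.2.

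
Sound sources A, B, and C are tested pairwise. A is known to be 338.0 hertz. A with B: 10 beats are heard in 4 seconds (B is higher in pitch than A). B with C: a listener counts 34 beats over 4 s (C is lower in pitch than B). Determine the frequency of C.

A–B: Beat frequency = 10/4 = 2.5 Hz.
B is above A, so f_B = 338.0 + 2.5 = 340.5 Hz.
B–C: Beat frequency = 34/4 = 8.5 Hz.
C is below B, so f_C = 340.5 − 8.5 = 332 Hz.

332 Hz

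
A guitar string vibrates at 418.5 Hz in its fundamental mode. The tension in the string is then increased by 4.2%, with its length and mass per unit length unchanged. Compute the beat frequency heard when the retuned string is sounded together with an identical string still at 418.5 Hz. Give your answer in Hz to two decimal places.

For a string, f ∝ √T, so the new frequency is 418.5·√1.042 = 427.1981 Hz.
f_beat = |427.1981 − 418.5| = 8.70 Hz.

8.70 Hz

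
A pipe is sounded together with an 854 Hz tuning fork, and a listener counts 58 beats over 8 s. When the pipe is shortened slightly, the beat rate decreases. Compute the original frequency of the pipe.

846.75 Hz

Beat frequency = 58/8 = 7.25 Hz.
|f − 854| = 7.25, so the pipe was at either 846.75 Hz or 861.25 Hz.
A shorter pipe has a higher fundamental; the adjustment raises the pipe's frequency.
The beat rate fell, so the adjustment moved the pipe toward 854 Hz — it must have started below the reference.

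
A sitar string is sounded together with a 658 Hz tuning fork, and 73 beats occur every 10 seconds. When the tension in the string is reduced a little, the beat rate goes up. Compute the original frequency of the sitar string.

Beat frequency = 73/10 = 7.3 Hz.
|f − 658| = 7.3, so the sitar string was at either 650.7 Hz or 665.3 Hz.
Lower tension means lower frequency; the adjustment lowers the sitar string's frequency.
The beat rate rose, so the adjustment moved the sitar string further from 658 Hz — it was already below the reference.

650.7 Hz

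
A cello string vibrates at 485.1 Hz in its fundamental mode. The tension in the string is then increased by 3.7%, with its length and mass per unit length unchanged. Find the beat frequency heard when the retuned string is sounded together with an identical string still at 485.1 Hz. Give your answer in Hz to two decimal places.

8.89 Hz

For a string, f ∝ √T, so the new frequency is 485.1·√1.037 = 493.9928 Hz.
f_beat = |493.9928 − 485.1| = 8.89 Hz.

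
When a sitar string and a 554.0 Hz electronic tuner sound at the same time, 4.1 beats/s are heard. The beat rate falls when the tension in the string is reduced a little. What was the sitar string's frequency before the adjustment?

|f − 554.0| = 4.1, so the sitar string was at either 549.9 Hz or 558.1 Hz.
Lower tension means lower frequency; the adjustment lowers the sitar string's frequency.
The beat rate fell, so the adjustment moved the sitar string toward 554.0 Hz — it must have started above the reference.

558.1 Hz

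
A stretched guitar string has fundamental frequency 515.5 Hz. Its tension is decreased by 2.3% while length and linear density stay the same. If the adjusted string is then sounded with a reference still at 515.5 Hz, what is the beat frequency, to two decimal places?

For a string, f ∝ √T, so the new frequency is 515.5·√0.977 = 509.5373 Hz.
f_beat = |509.5373 − 515.5| = 5.96 Hz.

5.96 Hz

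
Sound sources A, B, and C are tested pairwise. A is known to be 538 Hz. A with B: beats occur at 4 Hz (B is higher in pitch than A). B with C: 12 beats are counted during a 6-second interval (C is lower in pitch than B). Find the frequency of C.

540 Hz

B is above A, so f_B = 538 + 4 = 542 Hz.
B–C: Beat frequency = 12/6 = 2 Hz.
C is below B, so f_C = 542 − 2 = 540 Hz.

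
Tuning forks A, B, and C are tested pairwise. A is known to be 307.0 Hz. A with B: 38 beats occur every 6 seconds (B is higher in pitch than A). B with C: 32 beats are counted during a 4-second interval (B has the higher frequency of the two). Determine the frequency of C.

305.3333 Hz

A–B: Beat frequency = 38/6 = 6.3333 Hz.
B is above A, so f_B = 307.0 + 6.3333 = 313.3333 Hz.
B–C: Beat frequency = 32/4 = 8 Hz.
C is below B, so f_C = 313.3333 − 8 = 305.3333 Hz.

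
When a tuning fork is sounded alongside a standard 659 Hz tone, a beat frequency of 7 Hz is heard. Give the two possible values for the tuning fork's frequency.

|f − 659| = 7, so f = 659 ± 7.

652 Hz or 666 Hz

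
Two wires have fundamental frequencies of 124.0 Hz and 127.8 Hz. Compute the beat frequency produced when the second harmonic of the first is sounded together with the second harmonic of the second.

Second harmonic of the first: 2·124.0 = 248.0 Hz.
Second harmonic of the second: 2·127.8 = 255.6 Hz.
f_beat = |248.0 − 255.6| = 7.6 Hz.

7.6 Hz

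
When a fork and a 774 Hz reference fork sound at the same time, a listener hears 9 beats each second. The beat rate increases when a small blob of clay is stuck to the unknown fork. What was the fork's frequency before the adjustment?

765 Hz

|f − 774| = 9, so the fork was at either 765 Hz or 783 Hz.
Adding mass to a fork lowers its frequency; the adjustment lowers the fork's frequency.
The beat rate rose, so the adjustment moved the fork further from 774 Hz — it was already below the reference.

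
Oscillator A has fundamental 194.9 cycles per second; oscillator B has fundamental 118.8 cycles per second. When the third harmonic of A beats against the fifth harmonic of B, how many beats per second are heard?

Third harmonic of the first: 3·194.9 = 584.7 Hz.
Fifth harmonic of the second: 5·118.8 = 594.0 Hz.
f_beat = |584.7 − 594.0| = 9.3 Hz.

9.3 Hz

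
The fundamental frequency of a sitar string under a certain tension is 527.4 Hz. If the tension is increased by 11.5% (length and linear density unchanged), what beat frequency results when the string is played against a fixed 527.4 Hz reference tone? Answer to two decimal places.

For a string, f ∝ √T, so the new frequency is 527.4·√1.115 = 556.9004 Hz.
f_beat = |556.9004 − 527.4| = 29.50 Hz.

29.50 Hz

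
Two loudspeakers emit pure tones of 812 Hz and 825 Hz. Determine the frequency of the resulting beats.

13 Hz

f_beat = |f₁ − f₂|.
|812 − 825| = 13 Hz.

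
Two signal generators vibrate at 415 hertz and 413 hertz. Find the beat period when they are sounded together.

f_beat = |415 − 413| = 2 Hz.
Beat period T = 1 / f_beat = 1 / 2 s.

0.500 s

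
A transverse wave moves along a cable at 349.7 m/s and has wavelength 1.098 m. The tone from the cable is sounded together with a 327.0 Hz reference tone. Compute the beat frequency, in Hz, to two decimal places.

Source frequency f = v/λ = 349.7/1.098 = 318.4882 Hz.
f_beat = |318.4882 − 327.0| = 8.51 Hz.

8.51 Hz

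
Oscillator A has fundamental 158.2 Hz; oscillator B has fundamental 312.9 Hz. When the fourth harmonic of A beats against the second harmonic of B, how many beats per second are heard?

Fourth harmonic of the first: 4·158.2 = 632.8 Hz.
Second harmonic of the second: 2·312.9 = 625.8 Hz.
f_beat = |632.8 − 625.8| = 7.0 Hz.

7.0 Hz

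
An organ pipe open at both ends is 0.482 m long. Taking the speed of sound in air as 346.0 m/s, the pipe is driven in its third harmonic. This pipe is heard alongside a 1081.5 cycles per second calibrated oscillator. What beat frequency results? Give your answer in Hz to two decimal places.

Open pipe: f_n = n·v/(2L) = 3·346.0/(2·0.482) = 1076.7635 Hz.
f_beat = |1076.7635 − 1081.5| = 4.74 Hz.

4.74 Hz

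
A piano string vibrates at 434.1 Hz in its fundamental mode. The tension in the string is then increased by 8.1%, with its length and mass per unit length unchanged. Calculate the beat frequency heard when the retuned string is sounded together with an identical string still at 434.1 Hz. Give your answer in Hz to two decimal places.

17.24 Hz

For a string, f ∝ √T, so the new frequency is 434.1·√1.081 = 451.3388 Hz.
f_beat = |451.3388 − 434.1| = 17.24 Hz.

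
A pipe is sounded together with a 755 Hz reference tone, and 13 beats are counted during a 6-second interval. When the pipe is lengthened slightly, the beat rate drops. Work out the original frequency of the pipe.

757.1667 Hz

Beat frequency = 13/6 = 2.1667 Hz.
|f − 755| = 2.1667, so the pipe was at either 752.8333 Hz or 757.1667 Hz.
A longer pipe has a lower fundamental; the adjustment lowers the pipe's frequency.
The beat rate fell, so the adjustment moved the pipe toward 755 Hz — it must have started above the reference.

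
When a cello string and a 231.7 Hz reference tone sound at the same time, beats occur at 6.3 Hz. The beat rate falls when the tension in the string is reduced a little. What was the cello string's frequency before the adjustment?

|f − 231.7| = 6.3, so the cello string was at either 225.4 Hz or 238 Hz.
Lower tension means lower frequency; the adjustment lowers the cello string's frequency.
The beat rate fell, so the adjustment moved the cello string toward 231.7 Hz — it must have started above the reference.

238 Hz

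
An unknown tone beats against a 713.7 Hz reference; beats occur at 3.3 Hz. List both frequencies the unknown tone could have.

|f − 713.7| = 3.3, so f = 713.7 ± 3.3.

710.4 Hz or 717 Hz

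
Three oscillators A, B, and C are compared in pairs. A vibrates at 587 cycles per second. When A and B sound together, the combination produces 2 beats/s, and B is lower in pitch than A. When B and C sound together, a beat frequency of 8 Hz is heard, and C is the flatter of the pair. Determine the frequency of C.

577 Hz

B is below A, so f_B = 587 − 2 = 585 Hz.
C is below B, so f_C = 585 − 8 = 577 Hz.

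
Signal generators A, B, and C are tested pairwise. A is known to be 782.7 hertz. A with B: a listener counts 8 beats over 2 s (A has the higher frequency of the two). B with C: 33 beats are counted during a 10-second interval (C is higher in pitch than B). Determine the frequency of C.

782 Hz

A–B: Beat frequency = 8/2 = 4 Hz.
B is below A, so f_B = 782.7 − 4 = 778.7 Hz.
B–C: Beat frequency = 33/10 = 3.3 Hz.
C is above B, so f_C = 778.7 + 3.3 = 782 Hz.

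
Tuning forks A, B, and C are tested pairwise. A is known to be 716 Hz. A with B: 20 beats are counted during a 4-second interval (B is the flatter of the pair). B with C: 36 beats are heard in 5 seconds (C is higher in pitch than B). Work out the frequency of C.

A–B: Beat frequency = 20/4 = 5 Hz.
B is below A, so f_B = 716 − 5 = 711 Hz.
B–C: Beat frequency = 36/5 = 7.2 Hz.
C is above B, so f_C = 711 + 7.2 = 718.2 Hz.

718.2 Hz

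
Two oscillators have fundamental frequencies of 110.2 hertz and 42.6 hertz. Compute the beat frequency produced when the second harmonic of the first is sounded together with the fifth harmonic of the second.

7.4 Hz

Second harmonic of the first: 2·110.2 = 220.4 Hz.
Fifth harmonic of the second: 5·42.6 = 213.0 Hz.
f_beat = |220.4 − 213.0| = 7.4 Hz.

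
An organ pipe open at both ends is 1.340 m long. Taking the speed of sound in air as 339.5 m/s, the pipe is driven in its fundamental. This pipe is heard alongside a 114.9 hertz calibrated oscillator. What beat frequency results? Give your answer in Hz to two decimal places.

Open pipe: f_n = n·v/(2L) = 1·339.5/(2·1.340) = 126.6791 Hz.
f_beat = |126.6791 − 114.9| = 11.78 Hz.

11.78 Hz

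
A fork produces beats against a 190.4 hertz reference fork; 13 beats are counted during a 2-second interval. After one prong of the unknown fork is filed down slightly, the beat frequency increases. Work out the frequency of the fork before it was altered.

Beat frequency = 13/2 = 6.5 Hz.
|f − 190.4| = 6.5, so the fork was at either 183.9 Hz or 196.9 Hz.
Filing a prong removes mass and raises the fork's frequency; the adjustment raises the fork's frequency.
The beat rate rose, so the adjustment moved the fork further from 190.4 Hz — it was already above the reference.

196.9 Hz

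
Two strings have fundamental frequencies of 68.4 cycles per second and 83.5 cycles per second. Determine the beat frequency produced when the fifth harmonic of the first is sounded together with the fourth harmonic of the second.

Fifth harmonic of the first: 5·68.4 = 342.0 Hz.
Fourth harmonic of the second: 4·83.5 = 334.0 Hz.
f_beat = |342.0 − 334.0| = 8.0 Hz.

8.0 Hz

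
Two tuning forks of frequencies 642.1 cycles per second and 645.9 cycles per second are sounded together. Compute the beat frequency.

Beats arise from superposition of two nearby frequencies; the beat rate is |f₁ − f₂|.
|642.1 − 645.9| = 3.8 Hz.

3.8 Hz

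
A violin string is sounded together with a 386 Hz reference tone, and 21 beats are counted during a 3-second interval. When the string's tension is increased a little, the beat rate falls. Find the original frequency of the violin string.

Beat frequency = 21/3 = 7 Hz.
|f − 386| = 7, so the violin string was at either 379 Hz or 393 Hz.
Higher tension means higher frequency; the adjustment raises the violin string's frequency.
The beat rate fell, so the adjustment moved the violin string toward 386 Hz — it must have started below the reference.

379 Hz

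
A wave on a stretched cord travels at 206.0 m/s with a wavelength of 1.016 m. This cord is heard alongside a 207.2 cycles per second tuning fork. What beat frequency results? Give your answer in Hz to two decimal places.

Source frequency f = v/λ = 206.0/1.016 = 202.7559 Hz.
f_beat = |202.7559 − 207.2| = 4.44 Hz.

4.44 Hz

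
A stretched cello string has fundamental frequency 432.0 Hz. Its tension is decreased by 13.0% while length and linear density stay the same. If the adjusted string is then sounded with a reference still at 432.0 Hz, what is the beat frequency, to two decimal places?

29.06 Hz

For a string, f ∝ √T, so the new frequency is 432.0·√0.870 = 402.9428 Hz.
f_beat = |402.9428 − 432.0| = 29.06 Hz.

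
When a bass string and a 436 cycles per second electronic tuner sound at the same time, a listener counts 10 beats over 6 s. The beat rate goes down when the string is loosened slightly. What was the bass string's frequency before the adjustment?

437.6667 Hz

Beat frequency = 10/6 = 1.6667 Hz.
|f − 436| = 1.6667, so the bass string was at either 434.3333 Hz or 437.6667 Hz.
Reducing tension lowers a string's frequency; the adjustment lowers the bass string's frequency.
The beat rate fell, so the adjustment moved the bass string toward 436 Hz — it must have started above the reference.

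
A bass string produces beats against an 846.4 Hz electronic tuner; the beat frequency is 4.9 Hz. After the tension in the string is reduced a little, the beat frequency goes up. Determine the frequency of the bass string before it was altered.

841.5 Hz

|f − 846.4| = 4.9, so the bass string was at either 841.5 Hz or 851.3 Hz.
Lower tension means lower frequency; the adjustment lowers the bass string's frequency.
The beat rate rose, so the adjustment moved the bass string further from 846.4 Hz — it was already below the reference.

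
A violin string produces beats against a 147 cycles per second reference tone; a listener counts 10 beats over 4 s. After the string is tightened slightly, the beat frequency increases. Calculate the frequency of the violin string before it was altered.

149.5 Hz

Beat frequency = 10/4 = 2.5 Hz.
|f − 147| = 2.5, so the violin string was at either 144.5 Hz or 149.5 Hz.
Increasing tension raises a string's frequency; the adjustment raises the violin string's frequency.
The beat rate rose, so the adjustment moved the violin string further from 147 Hz — it was already above the reference.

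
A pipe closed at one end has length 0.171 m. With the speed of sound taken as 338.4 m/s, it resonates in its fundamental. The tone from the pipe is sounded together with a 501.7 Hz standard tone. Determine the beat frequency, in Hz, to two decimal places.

6.96 Hz

Closed pipe (odd harmonics): f_n = n·v/(4L) = 1·338.4/(4·0.171) = 494.7368 Hz.
f_beat = |494.7368 − 501.7| = 6.96 Hz.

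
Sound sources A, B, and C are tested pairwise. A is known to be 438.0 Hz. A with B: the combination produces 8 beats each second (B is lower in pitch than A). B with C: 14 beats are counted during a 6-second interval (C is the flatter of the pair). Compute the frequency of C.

427.6667 Hz

B is below A, so f_B = 438.0 − 8 = 430 Hz.
B–C: Beat frequency = 14/6 = 2.3333 Hz.
C is below B, so f_C = 430 − 2.3333 = 427.6667 Hz.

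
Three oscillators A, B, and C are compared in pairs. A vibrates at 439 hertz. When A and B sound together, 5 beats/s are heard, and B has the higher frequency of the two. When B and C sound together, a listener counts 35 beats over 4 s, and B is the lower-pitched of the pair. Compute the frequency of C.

452.75 Hz

B is above A, so f_B = 439 + 5 = 444 Hz.
B–C: Beat frequency = 35/4 = 8.75 Hz.
C is above B, so f_C = 444 + 8.75 = 452.75 Hz.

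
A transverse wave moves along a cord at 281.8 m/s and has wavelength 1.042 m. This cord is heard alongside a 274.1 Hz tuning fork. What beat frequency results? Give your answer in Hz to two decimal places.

Source frequency f = v/λ = 281.8/1.042 = 270.4415 Hz.
f_beat = |270.4415 − 274.1| = 3.66 Hz.

3.66 Hz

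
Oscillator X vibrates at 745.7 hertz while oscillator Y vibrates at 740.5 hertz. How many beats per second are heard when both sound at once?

Beats arise from superposition of two nearby frequencies; the beat rate is |f₁ − f₂|.
|745.7 − 740.5| = 5.2 Hz.

5.2 Hz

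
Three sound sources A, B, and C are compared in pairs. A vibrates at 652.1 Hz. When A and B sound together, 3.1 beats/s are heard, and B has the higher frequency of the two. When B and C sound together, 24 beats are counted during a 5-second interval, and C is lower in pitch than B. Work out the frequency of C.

B is above A, so f_B = 652.1 + 3.1 = 655.2 Hz.
B–C: Beat frequency = 24/5 = 4.8 Hz.
C is below B, so f_C = 655.2 − 4.8 = 650.4 Hz.

650.4 Hz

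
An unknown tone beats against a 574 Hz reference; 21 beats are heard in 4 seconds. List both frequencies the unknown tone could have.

Beat frequency = 21/4 = 5.25 Hz.
|f − 574| = 5.25, so f = 574 ± 5.25.

568.75 Hz or 579.25 Hz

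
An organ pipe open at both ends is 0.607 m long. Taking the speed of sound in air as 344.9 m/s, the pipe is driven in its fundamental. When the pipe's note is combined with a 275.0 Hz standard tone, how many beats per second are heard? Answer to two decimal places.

Open pipe: f_n = n·v/(2L) = 1·344.9/(2·0.607) = 284.1021 Hz.
f_beat = |284.1021 − 275.0| = 9.10 Hz.

9.10 Hz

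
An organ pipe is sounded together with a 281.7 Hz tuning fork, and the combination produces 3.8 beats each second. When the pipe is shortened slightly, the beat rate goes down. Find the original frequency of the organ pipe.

277.9 Hz

|f − 281.7| = 3.8, so the organ pipe was at either 277.9 Hz or 285.5 Hz.
A shorter pipe has a higher fundamental; the adjustment raises the organ pipe's frequency.
The beat rate fell, so the adjustment moved the organ pipe toward 281.7 Hz — it must have started below the reference.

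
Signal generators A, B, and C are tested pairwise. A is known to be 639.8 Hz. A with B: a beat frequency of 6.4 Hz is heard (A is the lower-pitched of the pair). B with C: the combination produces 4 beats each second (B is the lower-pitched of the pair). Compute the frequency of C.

650.2 Hz

B is above A, so f_B = 639.8 + 6.4 = 646.2 Hz.
C is above B, so f_C = 646.2 + 4 = 650.2 Hz.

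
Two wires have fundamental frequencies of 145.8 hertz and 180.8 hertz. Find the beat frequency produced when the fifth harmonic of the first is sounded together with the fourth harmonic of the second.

Fifth harmonic of the first: 5·145.8 = 729.0 Hz.
Fourth harmonic of the second: 4·180.8 = 723.2 Hz.
f_beat = |729.0 − 723.2| = 5.8 Hz.

5.8 Hz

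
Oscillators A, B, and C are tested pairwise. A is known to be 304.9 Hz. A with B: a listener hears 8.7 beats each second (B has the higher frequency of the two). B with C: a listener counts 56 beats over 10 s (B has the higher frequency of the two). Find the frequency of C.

B is above A, so f_B = 304.9 + 8.7 = 313.6 Hz.
B–C: Beat frequency = 56/10 = 5.6 Hz.
C is below B, so f_C = 313.6 − 5.6 = 308 Hz.

308 Hz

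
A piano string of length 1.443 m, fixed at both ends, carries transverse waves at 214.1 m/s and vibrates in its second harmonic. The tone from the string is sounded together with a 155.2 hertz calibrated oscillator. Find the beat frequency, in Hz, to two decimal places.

6.83 Hz

For a string fixed at both ends, f_n = n·v/(2L) = 2·214.1/(2·1.443) = 148.3714 Hz.
f_beat = |148.3714 − 155.2| = 6.83 Hz.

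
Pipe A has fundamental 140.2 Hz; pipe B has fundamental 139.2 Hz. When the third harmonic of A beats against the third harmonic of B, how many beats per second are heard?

3.0 Hz

Third harmonic of the first: 3·140.2 = 420.6 Hz.
Third harmonic of the second: 3·139.2 = 417.6 Hz.
f_beat = |420.6 − 417.6| = 3.0 Hz.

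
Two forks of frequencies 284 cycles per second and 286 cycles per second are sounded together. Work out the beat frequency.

f_beat = |f₁ − f₂|.
|284 − 286| = 2 Hz.

2 Hz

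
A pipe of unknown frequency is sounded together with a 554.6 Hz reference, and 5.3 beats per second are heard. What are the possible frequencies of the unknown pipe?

|f − 554.6| = 5.3, so f = 554.6 ± 5.3.

549.3 Hz or 559.9 Hz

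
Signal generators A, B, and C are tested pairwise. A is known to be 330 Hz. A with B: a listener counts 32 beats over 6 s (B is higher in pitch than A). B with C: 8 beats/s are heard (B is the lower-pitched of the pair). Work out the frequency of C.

A–B: Beat frequency = 32/6 = 5.3333 Hz.
B is above A, so f_B = 330 + 5.3333 = 335.3333 Hz.
C is above B, so f_C = 335.3333 + 8 = 343.3333 Hz.

343.3333 Hz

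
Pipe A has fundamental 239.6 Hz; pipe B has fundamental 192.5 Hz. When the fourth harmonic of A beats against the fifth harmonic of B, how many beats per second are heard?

4.1 Hz

Fourth harmonic of the first: 4·239.6 = 958.4 Hz.
Fifth harmonic of the second: 5·192.5 = 962.5 Hz.
f_beat = |958.4 − 962.5| = 4.1 Hz.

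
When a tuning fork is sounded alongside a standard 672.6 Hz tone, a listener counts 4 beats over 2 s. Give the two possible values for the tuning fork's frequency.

670.6 Hz or 674.6 Hz

Beat frequency = 4/2 = 2 Hz.
|f − 672.6| = 2, so f = 672.6 ± 2.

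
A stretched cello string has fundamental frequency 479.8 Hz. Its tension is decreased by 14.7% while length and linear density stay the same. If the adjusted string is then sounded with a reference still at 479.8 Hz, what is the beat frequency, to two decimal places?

36.67 Hz

For a string, f ∝ √T, so the new frequency is 479.8·√0.853 = 443.1337 Hz.
f_beat = |443.1337 − 479.8| = 36.67 Hz.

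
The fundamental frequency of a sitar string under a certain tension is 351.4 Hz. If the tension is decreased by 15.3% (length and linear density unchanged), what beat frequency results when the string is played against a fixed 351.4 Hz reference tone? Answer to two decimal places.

28.00 Hz

For a string, f ∝ √T, so the new frequency is 351.4·√0.847 = 323.4026 Hz.
f_beat = |323.4026 − 351.4| = 28.00 Hz.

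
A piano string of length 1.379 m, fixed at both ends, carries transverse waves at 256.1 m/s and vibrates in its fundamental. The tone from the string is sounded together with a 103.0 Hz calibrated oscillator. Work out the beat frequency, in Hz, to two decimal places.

For a string fixed at both ends, f_n = n·v/(2L) = 1·256.1/(2·1.379) = 92.8571 Hz.
f_beat = |92.8571 − 103.0| = 10.14 Hz.

10.14 Hz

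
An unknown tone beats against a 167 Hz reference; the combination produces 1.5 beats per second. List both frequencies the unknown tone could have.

165.5 Hz or 168.5 Hz

|f − 167| = 1.5, so f = 167 ± 1.5.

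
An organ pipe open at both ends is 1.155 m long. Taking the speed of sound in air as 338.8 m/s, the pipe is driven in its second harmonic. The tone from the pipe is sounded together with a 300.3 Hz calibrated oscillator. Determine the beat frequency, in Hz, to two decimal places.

Open pipe: f_n = n·v/(2L) = 2·338.8/(2·1.155) = 293.3333 Hz.
f_beat = |293.3333 − 300.3| = 6.97 Hz.

6.97 Hz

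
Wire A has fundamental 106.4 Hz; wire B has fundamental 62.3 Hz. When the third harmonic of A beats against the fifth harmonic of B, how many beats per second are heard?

Third harmonic of the first: 3·106.4 = 319.2 Hz.
Fifth harmonic of the second: 5·62.3 = 311.5 Hz.
f_beat = |319.2 − 311.5| = 7.7 Hz.

7.7 Hz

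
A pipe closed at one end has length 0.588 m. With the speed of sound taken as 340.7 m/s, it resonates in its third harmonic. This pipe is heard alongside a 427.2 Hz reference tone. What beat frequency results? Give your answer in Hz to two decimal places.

Closed pipe (odd harmonics): f_n = n·v/(4L) = 3·340.7/(4·0.588) = 434.5663 Hz.
f_beat = |434.5663 − 427.2| = 7.37 Hz.

7.37 Hz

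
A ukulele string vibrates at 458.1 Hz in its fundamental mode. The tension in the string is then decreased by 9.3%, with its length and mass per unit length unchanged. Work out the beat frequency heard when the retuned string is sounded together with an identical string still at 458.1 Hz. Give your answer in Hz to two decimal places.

For a string, f ∝ √T, so the new frequency is 458.1·√0.907 = 436.2786 Hz.
f_beat = |436.2786 − 458.1| = 21.82 Hz.

21.82 Hz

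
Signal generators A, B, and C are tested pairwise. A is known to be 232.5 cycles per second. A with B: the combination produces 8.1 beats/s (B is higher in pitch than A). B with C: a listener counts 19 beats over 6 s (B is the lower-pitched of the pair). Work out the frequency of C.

243.7667 Hz

B is above A, so f_B = 232.5 + 8.1 = 240.6 Hz.
B–C: Beat frequency = 19/6 = 3.1667 Hz.
C is above B, so f_C = 240.6 + 3.1667 = 243.7667 Hz.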